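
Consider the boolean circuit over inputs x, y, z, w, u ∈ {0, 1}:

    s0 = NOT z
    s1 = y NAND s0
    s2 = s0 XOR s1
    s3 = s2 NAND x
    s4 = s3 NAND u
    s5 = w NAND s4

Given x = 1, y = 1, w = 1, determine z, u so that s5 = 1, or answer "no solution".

With x = 1, y = 1, w = 1 fixed, none of the 4 settings of z, u give s5 = 1.
For example, with z=1, u=1:
s0 = NOT z = NOT 1 = 0
s1 = y NAND s0 = 1 NAND 0 = 1
s2 = s0 XOR s1 = 0 XOR 1 = 1
s3 = s2 NAND x = 1 NAND 1 = 0
s4 = s3 NAND u = 0 NAND 1 = 1
s5 = w NAND s4 = 1 NAND 1 = 0
giving s5 = 0 ≠ 1.

no solution exists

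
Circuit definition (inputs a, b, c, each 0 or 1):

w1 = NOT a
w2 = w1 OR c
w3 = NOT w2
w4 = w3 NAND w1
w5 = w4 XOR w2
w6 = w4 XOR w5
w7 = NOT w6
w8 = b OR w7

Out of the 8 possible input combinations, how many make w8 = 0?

3

w8 = b OR w7 must be 0, so both b = 0 and w7 = 0.
w7 = NOT w6 must be 0, so w6 = 1.
w6 = w4 XOR w5 must be 1, so w4 and w5 differ.
Satisfying assignments:
  a=0, b=0, c=0
  a=0, b=0, c=1
  a=1, b=0, c=1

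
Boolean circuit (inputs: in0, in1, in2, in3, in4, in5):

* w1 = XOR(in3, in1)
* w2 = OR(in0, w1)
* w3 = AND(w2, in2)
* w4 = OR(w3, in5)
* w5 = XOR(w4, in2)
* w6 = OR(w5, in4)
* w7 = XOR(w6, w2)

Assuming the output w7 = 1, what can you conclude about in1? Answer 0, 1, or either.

Both values of in1 occur among assignments with w7 = 1:
  in1=0: in0=0, in1=0, in2=0, in3=0, in4=0, in5=1
  in1=1: in0=0, in1=1, in2=0, in3=0, in4=0, in5=0

either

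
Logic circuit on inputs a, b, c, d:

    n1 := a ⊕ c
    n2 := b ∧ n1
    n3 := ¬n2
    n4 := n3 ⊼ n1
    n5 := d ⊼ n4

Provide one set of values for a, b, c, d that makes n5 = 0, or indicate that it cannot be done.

n5 = d ⊼ n4 must be 0, so both d = 1 and n4 = 1.
Check with a=1 b=1 c=0 d=1:
n1 = a ⊕ c = 1 ⊕ 0 = 1
n2 = b ∧ n1 = 1 ∧ 1 = 1
n3 = ¬n2 = ¬1 = 0
n4 = n3 ⊼ n1 = 0 ⊼ 1 = 1
n5 = d ⊼ n4 = 1 ⊼ 1 = 0
So n5 = 0 as required.

a=1 b=1 c=0 d=1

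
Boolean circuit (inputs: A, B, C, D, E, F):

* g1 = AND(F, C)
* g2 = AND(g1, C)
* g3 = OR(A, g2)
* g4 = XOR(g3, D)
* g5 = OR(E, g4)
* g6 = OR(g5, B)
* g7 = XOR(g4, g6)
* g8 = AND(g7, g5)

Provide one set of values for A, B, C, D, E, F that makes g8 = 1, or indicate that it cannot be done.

g8 = AND(g7, g5) must be 1, so both g7 = 1 and g5 = 1.
g7 = XOR(g4, g6) must be 1, so g4 and g6 differ.
g5 = OR(E, g4) must be 1, so at least one of E, g4 is 1.
Check with A=1, B=1, C=0, D=1, E=1, F=1:
g1 = AND(F, C) = AND(1, 0) = 0
g2 = AND(g1, C) = AND(0, 0) = 0
g3 = OR(A, g2) = OR(1, 0) = 1
g4 = XOR(g3, D) = XOR(1, 1) = 0
g5 = OR(E, g4) = OR(1, 0) = 1
g6 = OR(g5, B) = OR(1, 1) = 1
g7 = XOR(g4, g6) = XOR(0, 1) = 1
g8 = AND(g7, g5) = AND(1, 1) = 1
So g8 = 1 as required.

A=1, B=1, C=0, D=1, E=1, F=1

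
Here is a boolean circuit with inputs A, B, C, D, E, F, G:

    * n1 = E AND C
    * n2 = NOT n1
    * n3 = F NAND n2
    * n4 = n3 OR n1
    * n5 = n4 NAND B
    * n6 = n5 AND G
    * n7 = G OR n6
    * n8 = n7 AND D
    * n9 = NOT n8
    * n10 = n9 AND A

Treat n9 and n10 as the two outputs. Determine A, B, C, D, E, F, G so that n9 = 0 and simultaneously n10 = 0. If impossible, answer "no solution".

Check with A=1, B=1, C=1, D=1, E=0, F=0, G=1:
n1 = E AND C = 0 AND 1 = 0
n2 = NOT n1 = NOT 0 = 1
n3 = F NAND n2 = 0 NAND 1 = 1
n4 = n3 OR n1 = 1 OR 0 = 1
n5 = n4 NAND B = 1 NAND 1 = 0
n6 = n5 AND G = 0 AND 1 = 0
n7 = G OR n6 = 1 OR 0 = 1
n8 = n7 AND D = 1 AND 1 = 1
n9 = NOT n8 = NOT 1 = 0
n10 = n9 AND A = 0 AND 1 = 0
So n9 = 0 and n10 = 0.

A=1, B=1, C=1, D=1, E=0, F=0, G=1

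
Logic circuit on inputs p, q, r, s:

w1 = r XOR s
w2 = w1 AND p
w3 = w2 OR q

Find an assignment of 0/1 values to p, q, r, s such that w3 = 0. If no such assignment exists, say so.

p=0 q=0 r=1 s=1

w3 = w2 OR q must be 0, so both w2 = 0 and q = 0.
w2 = w1 AND p must be 0, so at least one of w1, p is 0.
Check with p=0 q=0 r=1 s=1:
w1 = r XOR s = 1 XOR 1 = 0
w2 = w1 AND p = 0 AND 0 = 0
w3 = w2 OR q = 0 OR 0 = 0
So w3 = 0 as required.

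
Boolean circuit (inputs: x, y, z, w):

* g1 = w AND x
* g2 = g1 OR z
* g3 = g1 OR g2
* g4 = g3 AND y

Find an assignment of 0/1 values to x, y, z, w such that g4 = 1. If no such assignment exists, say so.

Check with x=1 y=1 z=0 w=1:
g1 = w AND x = 1 AND 1 = 1
g2 = g1 OR z = 1 OR 0 = 1
g3 = g1 OR g2 = 1 OR 1 = 1
g4 = g3 AND y = 1 AND 1 = 1
So g4 = 1 as required.

x=1 y=1 z=0 w=1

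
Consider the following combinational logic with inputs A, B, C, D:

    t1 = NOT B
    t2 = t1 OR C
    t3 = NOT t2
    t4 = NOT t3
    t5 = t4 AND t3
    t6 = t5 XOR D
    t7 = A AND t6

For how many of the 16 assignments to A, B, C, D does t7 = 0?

t7 = A AND t6 must be 0, so at least one of A, t6 is 0.
Enumerating the 16 input combinations, 12 give t7 = 0 and 4 give t7 = 1.

12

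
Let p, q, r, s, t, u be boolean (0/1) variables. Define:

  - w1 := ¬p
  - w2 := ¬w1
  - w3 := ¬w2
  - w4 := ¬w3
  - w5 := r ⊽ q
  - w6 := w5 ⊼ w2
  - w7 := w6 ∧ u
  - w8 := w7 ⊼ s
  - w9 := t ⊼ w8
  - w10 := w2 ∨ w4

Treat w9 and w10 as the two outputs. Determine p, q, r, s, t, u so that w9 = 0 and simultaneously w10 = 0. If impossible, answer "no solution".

p=0, q=1, r=0, s=0, t=1, u=1

Check with p=0, q=1, r=0, s=0, t=1, u=1:
w1 = ¬p = ¬0 = 1
w2 = ¬w1 = ¬1 = 0
w3 = ¬w2 = ¬0 = 1
w4 = ¬w3 = ¬1 = 0
w5 = r ⊽ q = 0 ⊽ 1 = 0
w6 = w5 ⊼ w2 = 0 ⊼ 0 = 1
w7 = w6 ∧ u = 1 ∧ 1 = 1
w8 = w7 ⊼ s = 1 ⊼ 0 = 1
w9 = t ⊼ w8 = 1 ⊼ 1 = 0
w10 = w2 ∨ w4 = 0 ∨ 0 = 0
So w9 = 0 and w10 = 0.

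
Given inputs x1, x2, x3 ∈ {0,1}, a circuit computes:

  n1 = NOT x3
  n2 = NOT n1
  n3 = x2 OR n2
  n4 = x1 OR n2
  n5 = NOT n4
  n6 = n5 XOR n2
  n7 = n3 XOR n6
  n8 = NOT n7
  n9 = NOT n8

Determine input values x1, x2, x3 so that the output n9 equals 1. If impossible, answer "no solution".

x1=1, x2=1, x3=0

n9 = NOT n8 must be 1, so n8 = 0.
n8 = NOT n7 must be 0, so n7 = 1.
n7 = n3 XOR n6 must be 1, so n3 and n6 differ.
Check with x1=1, x2=1, x3=0:
n1 = NOT x3 = NOT 0 = 1
n2 = NOT n1 = NOT 1 = 0
n3 = x2 OR n2 = 1 OR 0 = 1
n4 = x1 OR n2 = 1 OR 0 = 1
n5 = NOT n4 = NOT 1 = 0
n6 = n5 XOR n2 = 0 XOR 0 = 0
n7 = n3 XOR n6 = 1 XOR 0 = 1
n8 = NOT n7 = NOT 1 = 0
n9 = NOT n8 = NOT 0 = 1
So n9 = 1 as required.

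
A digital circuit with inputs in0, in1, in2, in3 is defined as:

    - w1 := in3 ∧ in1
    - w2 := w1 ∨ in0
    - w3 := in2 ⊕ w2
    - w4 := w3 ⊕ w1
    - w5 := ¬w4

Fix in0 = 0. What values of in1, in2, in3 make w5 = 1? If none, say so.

in1=1, in2=0, in3=1

w5 = ¬w4 must be 1, so w4 = 0.
Check with in0 = 0 and in1=1, in2=0, in3=1:
w1 = in3 ∧ in1 = 1 ∧ 1 = 1
w2 = w1 ∨ in0 = 1 ∨ 0 = 1
w3 = in2 ⊕ w2 = 0 ⊕ 1 = 1
w4 = w3 ⊕ w1 = 1 ⊕ 1 = 0
w5 = ¬w4 = ¬0 = 1
So w5 = 1.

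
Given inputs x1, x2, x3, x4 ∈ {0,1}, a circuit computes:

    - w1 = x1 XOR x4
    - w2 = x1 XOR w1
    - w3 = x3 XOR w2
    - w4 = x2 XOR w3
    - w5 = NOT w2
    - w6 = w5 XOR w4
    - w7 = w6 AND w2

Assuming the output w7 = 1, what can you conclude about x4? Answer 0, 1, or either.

w7 = w6 AND w2 must be 1, so both w6 = 1 and w2 = 1.
w6 = w5 XOR w4 must be 1, so w5 and w4 differ.
w2 = x1 XOR w1 must be 1, so x1 and w1 differ.
Every assignment with w7 = 1 has x4 = 1; there are 4 such assignment(s).
  x1=0, x2=0, x3=0, x4=1
  x1=0, x2=1, x3=1, x4=1
  x1=1, x2=0, x3=0, x4=1
  x1=1, x2=1, x3=1, x4=1

1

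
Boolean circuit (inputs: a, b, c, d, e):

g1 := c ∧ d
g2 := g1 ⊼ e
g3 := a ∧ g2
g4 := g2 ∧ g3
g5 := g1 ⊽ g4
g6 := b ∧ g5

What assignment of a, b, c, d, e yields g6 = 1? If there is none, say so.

a=0, b=1, c=0, d=1, e=1

g6 = b ∧ g5 must be 1, so both b = 1 and g5 = 1.
g5 = g1 ⊽ g4 must be 1, so both g1 = 0 and g4 = 0.
g1 = c ∧ d must be 0, so at least one of c, d is 0.
Check with a=0, b=1, c=0, d=1, e=1:
g1 = c ∧ d = 0 ∧ 1 = 0
g2 = g1 ⊼ e = 0 ⊼ 1 = 1
g3 = a ∧ g2 = 0 ∧ 1 = 0
g4 = g2 ∧ g3 = 1 ∧ 0 = 0
g5 = g1 ⊽ g4 = 0 ⊽ 0 = 1
g6 = b ∧ g5 = 1 ∧ 1 = 1
So g6 = 1 as required.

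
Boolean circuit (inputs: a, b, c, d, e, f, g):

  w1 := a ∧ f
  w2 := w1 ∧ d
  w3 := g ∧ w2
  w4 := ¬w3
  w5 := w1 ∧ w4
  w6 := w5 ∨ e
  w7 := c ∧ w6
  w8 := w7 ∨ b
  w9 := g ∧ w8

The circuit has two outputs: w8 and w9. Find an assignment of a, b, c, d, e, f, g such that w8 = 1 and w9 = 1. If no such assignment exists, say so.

Check with a=1, b=1, c=0, d=0, e=1, f=1, g=1:
w1 = a ∧ f = 1 ∧ 1 = 1
w2 = w1 ∧ d = 1 ∧ 0 = 0
w3 = g ∧ w2 = 1 ∧ 0 = 0
w4 = ¬w3 = ¬0 = 1
w5 = w1 ∧ w4 = 1 ∧ 1 = 1
w6 = w5 ∨ e = 1 ∨ 1 = 1
w7 = c ∧ w6 = 0 ∧ 1 = 0
w8 = w7 ∨ b = 0 ∨ 1 = 1
w9 = g ∧ w8 = 1 ∧ 1 = 1
So w8 = 1 and w9 = 1.

a=1, b=1, c=0, d=0, e=1, f=1, g=1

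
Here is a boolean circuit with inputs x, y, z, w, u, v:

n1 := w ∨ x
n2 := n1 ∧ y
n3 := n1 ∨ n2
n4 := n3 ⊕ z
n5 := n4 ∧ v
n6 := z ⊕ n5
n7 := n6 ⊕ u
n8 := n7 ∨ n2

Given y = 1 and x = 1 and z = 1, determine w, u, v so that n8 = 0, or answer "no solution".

no solution exists

With y = 1 and x = 1 and z = 1 fixed, none of the 8 settings of w, u, v give n8 = 0.
For example, with w=0, u=1, v=0:
n1 = w ∨ x = 0 ∨ 1 = 1
n2 = n1 ∧ y = 1 ∧ 1 = 1
n3 = n1 ∨ n2 = 1 ∨ 1 = 1
n4 = n3 ⊕ z = 1 ⊕ 1 = 0
n5 = n4 ∧ v = 0 ∧ 0 = 0
n6 = z ⊕ n5 = 1 ⊕ 0 = 1
n7 = n6 ⊕ u = 1 ⊕ 1 = 0
n8 = n7 ∨ n2 = 0 ∨ 1 = 1
giving n8 = 1 ≠ 0.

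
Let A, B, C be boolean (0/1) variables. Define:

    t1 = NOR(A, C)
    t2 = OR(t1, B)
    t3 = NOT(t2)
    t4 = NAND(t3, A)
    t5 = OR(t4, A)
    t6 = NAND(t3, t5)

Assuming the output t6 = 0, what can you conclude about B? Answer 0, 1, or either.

0

t6 = NAND(t3, t5) must be 0, so both t3 = 1 and t5 = 1.
Every assignment with t6 = 0 has B = 0; there are 3 such assignment(s).
  A=0, B=0, C=1
  A=1, B=0, C=0
  A=1, B=0, C=1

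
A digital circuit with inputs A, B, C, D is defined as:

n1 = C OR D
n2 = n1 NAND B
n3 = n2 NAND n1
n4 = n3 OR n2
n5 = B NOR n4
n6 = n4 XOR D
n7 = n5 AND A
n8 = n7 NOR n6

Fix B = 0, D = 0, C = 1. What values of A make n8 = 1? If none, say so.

no solution exists

With B = 0, D = 0, C = 1 fixed, none of the 2 settings of A give n8 = 1.
For example, with A=1:
n1 = C OR D = 1 OR 0 = 1
n2 = n1 NAND B = 1 NAND 0 = 1
n3 = n2 NAND n1 = 1 NAND 1 = 0
n4 = n3 OR n2 = 0 OR 1 = 1
n5 = B NOR n4 = 0 NOR 1 = 0
n6 = n4 XOR D = 1 XOR 0 = 1
n7 = n5 AND A = 0 AND 1 = 0
n8 = n7 NOR n6 = 0 NOR 1 = 0
giving n8 = 0 ≠ 1.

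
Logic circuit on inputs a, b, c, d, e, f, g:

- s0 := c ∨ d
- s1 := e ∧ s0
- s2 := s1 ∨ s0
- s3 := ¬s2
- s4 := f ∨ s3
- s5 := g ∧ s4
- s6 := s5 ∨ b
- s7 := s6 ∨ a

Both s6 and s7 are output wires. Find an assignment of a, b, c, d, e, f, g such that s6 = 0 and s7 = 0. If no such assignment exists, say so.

Check with a=0, b=0, c=1, d=1, e=0, f=1, g=0:
s0 = c ∨ d = 1 ∨ 1 = 1
s1 = e ∧ s0 = 0 ∧ 1 = 0
s2 = s1 ∨ s0 = 0 ∨ 1 = 1
s3 = ¬s2 = ¬1 = 0
s4 = f ∨ s3 = 1 ∨ 0 = 1
s5 = g ∧ s4 = 0 ∧ 1 = 0
s6 = s5 ∨ b = 0 ∨ 0 = 0
s7 = s6 ∨ a = 0 ∨ 0 = 0
So s6 = 0 and s7 = 0.

a=0, b=0, c=1, d=1, e=0, f=1, g=0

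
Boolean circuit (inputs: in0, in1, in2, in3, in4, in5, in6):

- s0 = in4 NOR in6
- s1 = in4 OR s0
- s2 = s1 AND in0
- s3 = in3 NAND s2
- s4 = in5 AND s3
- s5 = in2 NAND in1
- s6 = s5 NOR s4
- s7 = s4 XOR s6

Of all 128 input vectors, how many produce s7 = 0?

57

s7 = s4 XOR s6 must be 0, so s4 and s6 are equal.
Enumerating the 128 input combinations, 57 give s7 = 0 and 71 give s7 = 1.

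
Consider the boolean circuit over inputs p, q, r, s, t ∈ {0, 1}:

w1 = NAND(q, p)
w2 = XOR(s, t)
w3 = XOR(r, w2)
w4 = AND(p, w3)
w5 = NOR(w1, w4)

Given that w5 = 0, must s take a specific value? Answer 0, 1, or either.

Both values of s occur among assignments with w5 = 0:
  s=0: p=0, q=0, r=0, s=0, t=0
  s=1: p=0, q=0, r=0, s=1, t=0

either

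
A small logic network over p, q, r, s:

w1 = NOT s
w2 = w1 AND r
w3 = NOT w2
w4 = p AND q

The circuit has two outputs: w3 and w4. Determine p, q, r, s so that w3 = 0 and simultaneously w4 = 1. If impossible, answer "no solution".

p=1, q=1, r=1, s=0

Check with p=1, q=1, r=1, s=0:
w1 = NOT s = NOT 0 = 1
w2 = w1 AND r = 1 AND 1 = 1
w3 = NOT w2 = NOT 1 = 0
w4 = p AND q = 1 AND 1 = 1
So w3 = 0 and w4 = 1.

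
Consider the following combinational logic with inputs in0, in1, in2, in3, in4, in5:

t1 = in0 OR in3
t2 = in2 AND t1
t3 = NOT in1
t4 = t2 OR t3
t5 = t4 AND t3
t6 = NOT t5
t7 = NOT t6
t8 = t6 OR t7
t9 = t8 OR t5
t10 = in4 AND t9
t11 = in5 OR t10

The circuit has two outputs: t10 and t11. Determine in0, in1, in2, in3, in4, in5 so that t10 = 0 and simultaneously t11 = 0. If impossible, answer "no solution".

in0=0, in1=0, in2=0, in3=0, in4=0, in5=0

Check with in0=0, in1=0, in2=0, in3=0, in4=0, in5=0:
t1 = in0 OR in3 = 0 OR 0 = 0
t2 = in2 AND t1 = 0 AND 0 = 0
t3 = NOT in1 = NOT 0 = 1
t4 = t2 OR t3 = 0 OR 1 = 1
t5 = t4 AND t3 = 1 AND 1 = 1
t6 = NOT t5 = NOT 1 = 0
t7 = NOT t6 = NOT 0 = 1
t8 = t6 OR t7 = 0 OR 1 = 1
t9 = t8 OR t5 = 1 OR 1 = 1
t10 = in4 AND t9 = 0 AND 1 = 0
t11 = in5 OR t10 = 0 OR 0 = 0
So t10 = 0 and t11 = 0.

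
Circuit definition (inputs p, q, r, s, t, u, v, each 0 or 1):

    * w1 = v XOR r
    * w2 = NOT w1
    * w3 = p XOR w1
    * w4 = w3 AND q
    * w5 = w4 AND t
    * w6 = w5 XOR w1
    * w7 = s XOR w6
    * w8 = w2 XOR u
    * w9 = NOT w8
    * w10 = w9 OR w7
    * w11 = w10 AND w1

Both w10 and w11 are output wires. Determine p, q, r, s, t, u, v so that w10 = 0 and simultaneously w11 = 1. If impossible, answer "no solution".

no solution exists

Across all 128 input combinations, none give both w10 = 0 and w11 = 1.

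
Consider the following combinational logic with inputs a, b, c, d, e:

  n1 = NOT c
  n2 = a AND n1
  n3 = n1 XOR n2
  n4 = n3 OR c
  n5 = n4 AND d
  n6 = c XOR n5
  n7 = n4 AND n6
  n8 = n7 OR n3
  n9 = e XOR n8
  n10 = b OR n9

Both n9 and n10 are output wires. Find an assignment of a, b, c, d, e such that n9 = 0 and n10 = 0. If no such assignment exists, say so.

a=0, b=0, c=0, d=0, e=1

Check with a=0, b=0, c=0, d=0, e=1:
n1 = NOT c = NOT 0 = 1
n2 = a AND n1 = 0 AND 1 = 0
n3 = n1 XOR n2 = 1 XOR 0 = 1
n4 = n3 OR c = 1 OR 0 = 1
n5 = n4 AND d = 1 AND 0 = 0
n6 = c XOR n5 = 0 XOR 0 = 0
n7 = n4 AND n6 = 1 AND 0 = 0
n8 = n7 OR n3 = 0 OR 1 = 1
n9 = e XOR n8 = 1 XOR 1 = 0
n10 = b OR n9 = 0 OR 0 = 0
So n9 = 0 and n10 = 0.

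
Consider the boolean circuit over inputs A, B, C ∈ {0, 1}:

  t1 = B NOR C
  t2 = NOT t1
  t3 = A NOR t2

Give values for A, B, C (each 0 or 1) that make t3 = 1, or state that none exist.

A=0, B=0, C=0

t3 = A NOR t2 must be 1, so both A = 0 and t2 = 0.
t2 = NOT t1 must be 0, so t1 = 1.
Check with A=0, B=0, C=0:
t1 = B NOR C = 0 NOR 0 = 1
t2 = NOT t1 = NOT 1 = 0
t3 = A NOR t2 = 0 NOR 0 = 1
So t3 = 1 as required.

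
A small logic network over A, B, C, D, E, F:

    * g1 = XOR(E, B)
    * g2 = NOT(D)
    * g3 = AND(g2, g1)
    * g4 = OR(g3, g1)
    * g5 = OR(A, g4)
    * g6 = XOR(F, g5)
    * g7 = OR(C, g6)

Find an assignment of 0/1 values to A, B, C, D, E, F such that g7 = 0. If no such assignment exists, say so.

g7 = OR(C, g6) must be 0, so both C = 0 and g6 = 0.
g6 = XOR(F, g5) must be 0, so F and g5 are equal.
Check with A=1 B=1 C=0 D=0 E=0 F=1:
g1 = XOR(E, B) = XOR(0, 1) = 1
g2 = NOT(D) = NOT 0 = 1
g3 = AND(g2, g1) = AND(1, 1) = 1
g4 = OR(g3, g1) = OR(1, 1) = 1
g5 = OR(A, g4) = OR(1, 1) = 1
g6 = XOR(F, g5) = XOR(1, 1) = 0
g7 = OR(C, g6) = OR(0, 0) = 0
So g7 = 0 as required.

A=1 B=1 C=0 D=0 E=0 F=1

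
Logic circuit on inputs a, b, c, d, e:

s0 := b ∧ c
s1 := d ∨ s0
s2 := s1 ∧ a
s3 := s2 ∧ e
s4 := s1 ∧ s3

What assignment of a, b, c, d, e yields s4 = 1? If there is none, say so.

Check with a=1, b=1, c=1, d=0, e=1:
s0 = b ∧ c = 1 ∧ 1 = 1
s1 = d ∨ s0 = 0 ∨ 1 = 1
s2 = s1 ∧ a = 1 ∧ 1 = 1
s3 = s2 ∧ e = 1 ∧ 1 = 1
s4 = s1 ∧ s3 = 1 ∧ 1 = 1
So s4 = 1 as required.

a=1, b=1, c=1, d=0, e=1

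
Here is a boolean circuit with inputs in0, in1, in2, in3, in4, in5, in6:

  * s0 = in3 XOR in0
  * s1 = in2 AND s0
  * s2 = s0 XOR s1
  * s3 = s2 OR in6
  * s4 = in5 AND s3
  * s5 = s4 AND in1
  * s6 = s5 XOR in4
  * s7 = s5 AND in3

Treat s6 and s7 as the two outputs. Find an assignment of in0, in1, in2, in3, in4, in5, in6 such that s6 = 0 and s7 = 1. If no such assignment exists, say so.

Check with in0=1, in1=1, in2=1, in3=1, in4=1, in5=1, in6=1:
s0 = in3 XOR in0 = 1 XOR 1 = 0
s1 = in2 AND s0 = 1 AND 0 = 0
s2 = s0 XOR s1 = 0 XOR 0 = 0
s3 = s2 OR in6 = 0 OR 1 = 1
s4 = in5 AND s3 = 1 AND 1 = 1
s5 = s4 AND in1 = 1 AND 1 = 1
s6 = s5 XOR in4 = 1 XOR 1 = 0
s7 = s5 AND in3 = 1 AND 1 = 1
So s6 = 0 and s7 = 1.

in0=1, in1=1, in2=1, in3=1, in4=1, in5=1, in6=1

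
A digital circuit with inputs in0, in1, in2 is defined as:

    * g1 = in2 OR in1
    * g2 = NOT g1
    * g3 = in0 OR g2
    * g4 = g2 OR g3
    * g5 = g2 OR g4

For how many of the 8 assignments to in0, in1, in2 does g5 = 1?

g5 = g2 OR g4 must be 1, so at least one of g2, g4 is 1.
Satisfying assignments:
  in0=0, in1=0, in2=0
  in0=1, in1=0, in2=0
  in0=1, in1=0, in2=1
  in0=1, in1=1, in2=0
  in0=1, in1=1, in2=1

5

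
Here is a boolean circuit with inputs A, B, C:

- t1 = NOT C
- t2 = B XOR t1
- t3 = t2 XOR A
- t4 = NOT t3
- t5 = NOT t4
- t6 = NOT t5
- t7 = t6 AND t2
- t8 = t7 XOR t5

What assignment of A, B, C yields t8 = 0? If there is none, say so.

A=0, B=0, C=1

Check with A=0, B=0, C=1:
t1 = NOT C = NOT 1 = 0
t2 = B XOR t1 = 0 XOR 0 = 0
t3 = t2 XOR A = 0 XOR 0 = 0
t4 = NOT t3 = NOT 0 = 1
t5 = NOT t4 = NOT 1 = 0
t6 = NOT t5 = NOT 0 = 1
t7 = t6 AND t2 = 1 AND 0 = 0
t8 = t7 XOR t5 = 0 XOR 0 = 0
So t8 = 0 as required.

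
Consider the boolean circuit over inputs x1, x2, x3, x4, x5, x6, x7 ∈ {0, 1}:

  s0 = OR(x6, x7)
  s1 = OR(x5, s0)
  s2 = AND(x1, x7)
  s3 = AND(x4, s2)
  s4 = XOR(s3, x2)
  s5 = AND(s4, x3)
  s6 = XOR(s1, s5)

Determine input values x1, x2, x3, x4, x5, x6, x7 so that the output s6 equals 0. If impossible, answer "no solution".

x1=0 x2=1 x3=1 x4=0 x5=1 x6=0 x7=0

s6 = XOR(s1, s5) must be 0, so s1 and s5 are equal.
Check with x1=0 x2=1 x3=1 x4=0 x5=1 x6=0 x7=0:
s0 = OR(x6, x7) = OR(0, 0) = 0
s1 = OR(x5, s0) = OR(1, 0) = 1
s2 = AND(x1, x7) = AND(0, 0) = 0
s3 = AND(x4, s2) = AND(0, 0) = 0
s4 = XOR(s3, x2) = XOR(0, 1) = 1
s5 = AND(s4, x3) = AND(1, 1) = 1
s6 = XOR(s1, s5) = XOR(1, 1) = 0
So s6 = 0 as required.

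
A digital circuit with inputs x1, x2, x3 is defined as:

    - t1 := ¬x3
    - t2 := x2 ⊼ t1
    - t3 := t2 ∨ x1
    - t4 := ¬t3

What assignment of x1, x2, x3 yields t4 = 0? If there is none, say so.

x1=0 x2=0 x3=1

Check with x1=0 x2=0 x3=1:
t1 = ¬x3 = ¬1 = 0
t2 = x2 ⊼ t1 = 0 ⊼ 0 = 1
t3 = t2 ∨ x1 = 1 ∨ 0 = 1
t4 = ¬t3 = ¬1 = 0
So t4 = 0 as required.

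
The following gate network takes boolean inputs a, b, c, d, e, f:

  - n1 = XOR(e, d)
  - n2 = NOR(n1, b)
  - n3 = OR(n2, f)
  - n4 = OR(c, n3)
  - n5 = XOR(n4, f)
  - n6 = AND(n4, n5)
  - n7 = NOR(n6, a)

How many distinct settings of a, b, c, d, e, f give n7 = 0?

42

n7 = NOR(n6, a) must be 0, so at least one of n6, a is 1.
Enumerating the 64 input combinations, 42 give n7 = 0 and 22 give n7 = 1.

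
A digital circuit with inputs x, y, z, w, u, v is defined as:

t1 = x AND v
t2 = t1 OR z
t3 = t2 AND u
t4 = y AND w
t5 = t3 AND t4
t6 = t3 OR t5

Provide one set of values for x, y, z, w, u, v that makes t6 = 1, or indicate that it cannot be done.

x=1, y=0, z=1, w=0, u=1, v=1

t6 = t3 OR t5 must be 1, so at least one of t3, t5 is 1.
Check with x=1, y=0, z=1, w=0, u=1, v=1:
t1 = x AND v = 1 AND 1 = 1
t2 = t1 OR z = 1 OR 1 = 1
t3 = t2 AND u = 1 AND 1 = 1
t4 = y AND w = 0 AND 0 = 0
t5 = t3 AND t4 = 1 AND 0 = 0
t6 = t3 OR t5 = 1 OR 0 = 1
So t6 = 1 as required.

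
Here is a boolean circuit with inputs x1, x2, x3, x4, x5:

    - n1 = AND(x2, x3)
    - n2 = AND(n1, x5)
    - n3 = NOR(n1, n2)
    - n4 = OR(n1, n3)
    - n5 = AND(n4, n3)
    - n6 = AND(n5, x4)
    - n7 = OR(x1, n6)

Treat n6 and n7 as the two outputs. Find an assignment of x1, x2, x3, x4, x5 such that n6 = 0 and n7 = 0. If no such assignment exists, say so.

x1=0, x2=1, x3=1, x4=0, x5=0

Check with x1=0, x2=1, x3=1, x4=0, x5=0:
n1 = AND(x2, x3) = AND(1, 1) = 1
n2 = AND(n1, x5) = AND(1, 0) = 0
n3 = NOR(n1, n2) = NOR(1, 0) = 0
n4 = OR(n1, n3) = OR(1, 0) = 1
n5 = AND(n4, n3) = AND(1, 0) = 0
n6 = AND(n5, x4) = AND(0, 0) = 0
n7 = OR(x1, n6) = OR(0, 0) = 0
So n6 = 0 and n7 = 0.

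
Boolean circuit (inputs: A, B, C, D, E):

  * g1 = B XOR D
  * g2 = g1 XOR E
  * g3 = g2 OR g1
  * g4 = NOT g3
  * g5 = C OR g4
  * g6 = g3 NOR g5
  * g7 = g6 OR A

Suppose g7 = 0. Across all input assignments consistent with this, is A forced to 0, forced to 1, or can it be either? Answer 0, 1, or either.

g7 = g6 OR A must be 0, so both g6 = 0 and A = 0.
Every assignment with g7 = 0 has A = 0; there are 16 such assignment(s).

0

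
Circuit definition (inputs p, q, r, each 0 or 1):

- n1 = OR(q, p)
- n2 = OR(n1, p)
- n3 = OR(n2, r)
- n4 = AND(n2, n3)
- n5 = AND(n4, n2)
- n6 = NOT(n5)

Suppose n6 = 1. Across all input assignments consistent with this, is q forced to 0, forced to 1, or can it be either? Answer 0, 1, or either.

n6 = NOT(n5) must be 1, so n5 = 0.
n5 = AND(n4, n2) must be 0, so at least one of n4, n2 is 0.
Every assignment with n6 = 1 has q = 0; there are 2 such assignment(s).
  p=0, q=0, r=0
  p=0, q=0, r=1

0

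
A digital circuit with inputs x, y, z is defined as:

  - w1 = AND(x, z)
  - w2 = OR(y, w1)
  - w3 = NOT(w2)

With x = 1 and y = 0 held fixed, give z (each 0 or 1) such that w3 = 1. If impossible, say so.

Check with x = 1 and y = 0 and z=0:
w1 = AND(x, z) = AND(1, 0) = 0
w2 = OR(y, w1) = OR(0, 0) = 0
w3 = NOT(w2) = NOT 0 = 1
So w3 = 1.

z=0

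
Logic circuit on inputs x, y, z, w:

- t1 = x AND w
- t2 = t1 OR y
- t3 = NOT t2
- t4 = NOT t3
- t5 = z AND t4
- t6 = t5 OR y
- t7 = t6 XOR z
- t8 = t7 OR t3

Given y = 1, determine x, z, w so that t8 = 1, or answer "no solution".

x=1, z=0, w=1

t8 = t7 OR t3 must be 1, so at least one of t7, t3 is 1.
Check with y = 1 and x=1, z=0, w=1:
t1 = x AND w = 1 AND 1 = 1
t2 = t1 OR y = 1 OR 1 = 1
t3 = NOT t2 = NOT 1 = 0
t4 = NOT t3 = NOT 0 = 1
t5 = z AND t4 = 0 AND 1 = 0
t6 = t5 OR y = 0 OR 1 = 1
t7 = t6 XOR z = 1 XOR 0 = 1
t8 = t7 OR t3 = 1 OR 0 = 1
So t8 = 1.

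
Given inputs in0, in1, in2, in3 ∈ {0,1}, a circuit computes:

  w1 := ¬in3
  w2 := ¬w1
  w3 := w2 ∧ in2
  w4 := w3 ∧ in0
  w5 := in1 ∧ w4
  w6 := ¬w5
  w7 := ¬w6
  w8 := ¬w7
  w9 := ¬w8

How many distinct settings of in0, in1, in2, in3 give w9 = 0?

w9 = ¬w8 must be 0, so w8 = 1.
Enumerating the 16 input combinations, 15 give w9 = 0 and 1 give w9 = 1.

15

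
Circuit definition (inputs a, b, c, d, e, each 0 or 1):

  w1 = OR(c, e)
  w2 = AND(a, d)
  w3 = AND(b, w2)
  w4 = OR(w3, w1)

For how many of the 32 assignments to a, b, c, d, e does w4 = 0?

w4 = OR(w3, w1) must be 0, so both w3 = 0 and w1 = 0.
w3 = AND(b, w2) must be 0, so at least one of b, w2 is 0.
Enumerating the 32 input combinations, 7 give w4 = 0 and 25 give w4 = 1.

7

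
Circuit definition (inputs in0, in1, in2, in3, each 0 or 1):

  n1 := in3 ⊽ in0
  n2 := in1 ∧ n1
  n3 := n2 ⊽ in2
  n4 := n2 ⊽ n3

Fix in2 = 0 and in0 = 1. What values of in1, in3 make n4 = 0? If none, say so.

n4 = n2 ⊽ n3 must be 0, so at least one of n2, n3 is 1.
Check with in2 = 0 and in0 = 1 and in1=0, in3=0:
n1 = in3 ⊽ in0 = 0 ⊽ 1 = 0
n2 = in1 ∧ n1 = 0 ∧ 0 = 0
n3 = n2 ⊽ in2 = 0 ⊽ 0 = 1
n4 = n2 ⊽ n3 = 0 ⊽ 1 = 0
So n4 = 0.

in1=0 in3=0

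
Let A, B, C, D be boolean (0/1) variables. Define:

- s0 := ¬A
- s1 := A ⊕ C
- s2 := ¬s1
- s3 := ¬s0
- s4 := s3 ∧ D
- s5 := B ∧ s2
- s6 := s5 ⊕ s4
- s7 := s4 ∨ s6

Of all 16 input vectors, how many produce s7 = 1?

s7 = s4 ∨ s6 must be 1, so at least one of s4, s6 is 1.
Enumerating the 16 input combinations, 7 give s7 = 1 and 9 give s7 = 0.

7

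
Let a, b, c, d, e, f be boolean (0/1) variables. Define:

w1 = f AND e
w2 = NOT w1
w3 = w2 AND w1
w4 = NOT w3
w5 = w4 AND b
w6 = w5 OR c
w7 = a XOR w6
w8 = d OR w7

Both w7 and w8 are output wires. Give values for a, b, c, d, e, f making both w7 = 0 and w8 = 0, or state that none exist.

a=1 b=0 c=1 d=0 e=0 f=0

Check with a=1 b=0 c=1 d=0 e=0 f=0:
w1 = f AND e = 0 AND 0 = 0
w2 = NOT w1 = NOT 0 = 1
w3 = w2 AND w1 = 1 AND 0 = 0
w4 = NOT w3 = NOT 0 = 1
w5 = w4 AND b = 1 AND 0 = 0
w6 = w5 OR c = 0 OR 1 = 1
w7 = a XOR w6 = 1 XOR 1 = 0
w8 = d OR w7 = 0 OR 0 = 0
So w7 = 0 and w8 = 0.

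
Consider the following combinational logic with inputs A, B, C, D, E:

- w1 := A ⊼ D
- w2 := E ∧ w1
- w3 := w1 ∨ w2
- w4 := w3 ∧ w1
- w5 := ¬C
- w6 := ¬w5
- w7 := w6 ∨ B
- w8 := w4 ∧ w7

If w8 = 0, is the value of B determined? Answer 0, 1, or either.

either

Both values of B occur among assignments with w8 = 0:
  B=0: A=0, B=0, C=0, D=0, E=0
  B=1: A=1, B=1, C=0, D=1, E=0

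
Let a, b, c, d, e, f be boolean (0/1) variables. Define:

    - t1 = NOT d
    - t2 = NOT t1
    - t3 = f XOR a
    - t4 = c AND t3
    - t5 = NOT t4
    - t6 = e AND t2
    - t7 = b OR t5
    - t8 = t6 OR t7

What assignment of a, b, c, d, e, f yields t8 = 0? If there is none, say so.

t8 = t6 OR t7 must be 0, so both t6 = 0 and t7 = 0.
Check with a=1, b=0, c=1, d=1, e=0, f=0:
t1 = NOT d = NOT 1 = 0
t2 = NOT t1 = NOT 0 = 1
t3 = f XOR a = 0 XOR 1 = 1
t4 = c AND t3 = 1 AND 1 = 1
t5 = NOT t4 = NOT 1 = 0
t6 = e AND t2 = 0 AND 1 = 0
t7 = b OR t5 = 0 OR 0 = 0
t8 = t6 OR t7 = 0 OR 0 = 0
So t8 = 0 as required.

a=1, b=0, c=1, d=1, e=0, f=0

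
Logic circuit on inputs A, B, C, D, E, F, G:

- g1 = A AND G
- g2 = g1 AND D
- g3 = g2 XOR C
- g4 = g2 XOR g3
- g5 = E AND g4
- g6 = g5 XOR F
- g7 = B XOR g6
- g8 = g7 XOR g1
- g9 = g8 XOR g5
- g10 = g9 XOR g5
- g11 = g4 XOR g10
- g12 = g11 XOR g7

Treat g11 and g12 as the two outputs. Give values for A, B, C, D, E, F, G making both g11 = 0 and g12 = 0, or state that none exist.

A=1 B=0 C=1 D=1 E=0 F=0 G=1

Check with A=1 B=0 C=1 D=1 E=0 F=0 G=1:
g1 = A AND G = 1 AND 1 = 1
g2 = g1 AND D = 1 AND 1 = 1
g3 = g2 XOR C = 1 XOR 1 = 0
g4 = g2 XOR g3 = 1 XOR 0 = 1
g5 = E AND g4 = 0 AND 1 = 0
g6 = g5 XOR F = 0 XOR 0 = 0
g7 = B XOR g6 = 0 XOR 0 = 0
g8 = g7 XOR g1 = 0 XOR 1 = 1
g9 = g8 XOR g5 = 1 XOR 0 = 1
g10 = g9 XOR g5 = 1 XOR 0 = 1
g11 = g4 XOR g10 = 1 XOR 1 = 0
g12 = g11 XOR g7 = 0 XOR 0 = 0
So g11 = 0 and g12 = 0.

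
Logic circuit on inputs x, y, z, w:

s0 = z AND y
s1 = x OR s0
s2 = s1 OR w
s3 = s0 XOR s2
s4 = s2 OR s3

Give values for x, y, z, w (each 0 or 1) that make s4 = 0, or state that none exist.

x=0, y=1, z=0, w=0

s4 = s2 OR s3 must be 0, so both s2 = 0 and s3 = 0.
s2 = s1 OR w must be 0, so both s1 = 0 and w = 0.
Check with x=0, y=1, z=0, w=0:
s0 = z AND y = 0 AND 1 = 0
s1 = x OR s0 = 0 OR 0 = 0
s2 = s1 OR w = 0 OR 0 = 0
s3 = s0 XOR s2 = 0 XOR 0 = 0
s4 = s2 OR s3 = 0 OR 0 = 0
So s4 = 0 as required.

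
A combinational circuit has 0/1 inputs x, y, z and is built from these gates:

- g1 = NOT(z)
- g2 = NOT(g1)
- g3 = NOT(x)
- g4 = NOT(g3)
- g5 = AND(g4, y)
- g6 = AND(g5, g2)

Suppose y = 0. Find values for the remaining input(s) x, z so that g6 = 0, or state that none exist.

Check with y = 0 and x=0, z=0:
g1 = NOT(z) = NOT 0 = 1
g2 = NOT(g1) = NOT 1 = 0
g3 = NOT(x) = NOT 0 = 1
g4 = NOT(g3) = NOT 1 = 0
g5 = AND(g4, y) = AND(0, 0) = 0
g6 = AND(g5, g2) = AND(0, 0) = 0
So g6 = 0.

x=0, z=0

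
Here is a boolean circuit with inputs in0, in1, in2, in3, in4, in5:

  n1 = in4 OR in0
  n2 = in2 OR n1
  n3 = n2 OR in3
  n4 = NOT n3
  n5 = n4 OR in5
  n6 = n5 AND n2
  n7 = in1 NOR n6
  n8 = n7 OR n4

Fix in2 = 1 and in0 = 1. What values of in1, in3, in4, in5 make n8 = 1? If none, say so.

in1=0, in3=1, in4=1, in5=0

Check with in2 = 1 and in0 = 1 and in1=0, in3=1, in4=1, in5=0:
n1 = in4 OR in0 = 1 OR 1 = 1
n2 = in2 OR n1 = 1 OR 1 = 1
n3 = n2 OR in3 = 1 OR 1 = 1
n4 = NOT n3 = NOT 1 = 0
n5 = n4 OR in5 = 0 OR 0 = 0
n6 = n5 AND n2 = 0 AND 1 = 0
n7 = in1 NOR n6 = 0 NOR 0 = 1
n8 = n7 OR n4 = 1 OR 0 = 1
So n8 = 1.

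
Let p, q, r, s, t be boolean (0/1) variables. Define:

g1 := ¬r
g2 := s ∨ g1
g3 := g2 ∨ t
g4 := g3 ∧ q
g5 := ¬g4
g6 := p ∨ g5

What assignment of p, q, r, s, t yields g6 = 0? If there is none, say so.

Check with p=0 q=1 r=0 s=1 t=1:
g1 = ¬r = ¬0 = 1
g2 = s ∨ g1 = 1 ∨ 1 = 1
g3 = g2 ∨ t = 1 ∨ 1 = 1
g4 = g3 ∧ q = 1 ∧ 1 = 1
g5 = ¬g4 = ¬1 = 0
g6 = p ∨ g5 = 0 ∨ 0 = 0
So g6 = 0 as required.

p=0 q=1 r=0 s=1 t=1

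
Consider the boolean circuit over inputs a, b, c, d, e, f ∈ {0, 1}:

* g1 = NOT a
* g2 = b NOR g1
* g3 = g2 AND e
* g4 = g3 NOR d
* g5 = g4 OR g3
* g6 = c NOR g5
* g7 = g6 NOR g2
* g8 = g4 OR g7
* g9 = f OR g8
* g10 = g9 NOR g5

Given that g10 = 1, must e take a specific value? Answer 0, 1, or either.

either

Both values of e occur among assignments with g10 = 1:
  e=0: a=0, b=0, c=0, d=1, e=0, f=0
  e=1: a=0, b=0, c=0, d=1, e=1, f=0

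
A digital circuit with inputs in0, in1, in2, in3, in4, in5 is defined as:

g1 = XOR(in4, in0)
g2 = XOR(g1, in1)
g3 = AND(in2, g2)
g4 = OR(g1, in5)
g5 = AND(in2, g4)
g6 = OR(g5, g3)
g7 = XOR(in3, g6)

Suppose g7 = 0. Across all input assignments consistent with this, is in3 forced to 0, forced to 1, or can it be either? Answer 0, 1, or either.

Both values of in3 occur among assignments with g7 = 0:
  in3=0: in0=0, in1=0, in2=0, in3=0, in4=0, in5=0
  in3=1: in0=0, in1=0, in2=1, in3=1, in4=0, in5=1

either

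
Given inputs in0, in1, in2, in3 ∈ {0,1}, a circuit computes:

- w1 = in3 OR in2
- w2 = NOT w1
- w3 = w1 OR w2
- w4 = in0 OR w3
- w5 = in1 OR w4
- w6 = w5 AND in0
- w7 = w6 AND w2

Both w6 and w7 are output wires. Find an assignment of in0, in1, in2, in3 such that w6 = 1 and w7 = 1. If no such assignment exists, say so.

in0=1, in1=0, in2=0, in3=0

Check with in0=1, in1=0, in2=0, in3=0:
w1 = in3 OR in2 = 0 OR 0 = 0
w2 = NOT w1 = NOT 0 = 1
w3 = w1 OR w2 = 0 OR 1 = 1
w4 = in0 OR w3 = 1 OR 1 = 1
w5 = in1 OR w4 = 0 OR 1 = 1
w6 = w5 AND in0 = 1 AND 1 = 1
w7 = w6 AND w2 = 1 AND 1 = 1
So w6 = 1 and w7 = 1.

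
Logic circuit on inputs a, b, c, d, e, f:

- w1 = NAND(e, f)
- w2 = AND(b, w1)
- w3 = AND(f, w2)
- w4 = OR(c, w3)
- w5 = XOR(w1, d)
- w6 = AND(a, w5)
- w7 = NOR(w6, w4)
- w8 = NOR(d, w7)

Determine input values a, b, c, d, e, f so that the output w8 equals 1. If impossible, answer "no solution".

a=0, b=1, c=1, d=0, e=1, f=0

w8 = NOR(d, w7) must be 1, so both d = 0 and w7 = 0.
w7 = NOR(w6, w4) must be 0, so at least one of w6, w4 is 1.
Check with a=0, b=1, c=1, d=0, e=1, f=0:
w1 = NAND(e, f) = NAND(1, 0) = 1
w2 = AND(b, w1) = AND(1, 1) = 1
w3 = AND(f, w2) = AND(0, 1) = 0
w4 = OR(c, w3) = OR(1, 0) = 1
w5 = XOR(w1, d) = XOR(1, 0) = 1
w6 = AND(a, w5) = AND(0, 1) = 0
w7 = NOR(w6, w4) = NOR(0, 1) = 0
w8 = NOR(d, w7) = NOR(0, 0) = 1
So w8 = 1 as required.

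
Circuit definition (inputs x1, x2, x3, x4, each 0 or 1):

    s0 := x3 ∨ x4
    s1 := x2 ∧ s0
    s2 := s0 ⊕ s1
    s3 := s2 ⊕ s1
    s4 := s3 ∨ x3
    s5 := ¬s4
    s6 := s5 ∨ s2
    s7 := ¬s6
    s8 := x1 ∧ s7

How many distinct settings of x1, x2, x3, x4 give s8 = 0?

13

s8 = x1 ∧ s7 must be 0, so at least one of x1, s7 is 0.
Enumerating the 16 input combinations, 13 give s8 = 0 and 3 give s8 = 1.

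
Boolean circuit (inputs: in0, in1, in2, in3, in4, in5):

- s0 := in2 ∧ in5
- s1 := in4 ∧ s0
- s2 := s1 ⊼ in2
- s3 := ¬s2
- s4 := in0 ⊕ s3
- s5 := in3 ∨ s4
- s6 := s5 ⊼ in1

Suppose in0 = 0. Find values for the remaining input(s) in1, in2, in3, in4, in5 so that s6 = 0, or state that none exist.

in1=1, in2=1, in3=1, in4=0, in5=0

Check with in0 = 0 and in1=1, in2=1, in3=1, in4=0, in5=0:
s0 = in2 ∧ in5 = 1 ∧ 0 = 0
s1 = in4 ∧ s0 = 0 ∧ 0 = 0
s2 = s1 ⊼ in2 = 0 ⊼ 1 = 1
s3 = ¬s2 = ¬1 = 0
s4 = in0 ⊕ s3 = 0 ⊕ 0 = 0
s5 = in3 ∨ s4 = 1 ∨ 0 = 1
s6 = s5 ⊼ in1 = 1 ⊼ 1 = 0
So s6 = 0.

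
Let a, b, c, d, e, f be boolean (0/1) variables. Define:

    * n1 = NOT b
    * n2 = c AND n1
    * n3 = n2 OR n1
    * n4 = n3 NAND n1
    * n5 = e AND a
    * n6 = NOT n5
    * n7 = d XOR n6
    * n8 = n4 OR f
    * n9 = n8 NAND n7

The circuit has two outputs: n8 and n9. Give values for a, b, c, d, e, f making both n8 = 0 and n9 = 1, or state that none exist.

a=1, b=0, c=1, d=0, e=0, f=0

Check with a=1, b=0, c=1, d=0, e=0, f=0:
n1 = NOT b = NOT 0 = 1
n2 = c AND n1 = 1 AND 1 = 1
n3 = n2 OR n1 = 1 OR 1 = 1
n4 = n3 NAND n1 = 1 NAND 1 = 0
n5 = e AND a = 0 AND 1 = 0
n6 = NOT n5 = NOT 0 = 1
n7 = d XOR n6 = 0 XOR 1 = 1
n8 = n4 OR f = 0 OR 0 = 0
n9 = n8 NAND n7 = 0 NAND 1 = 1
So n8 = 0 and n9 = 1.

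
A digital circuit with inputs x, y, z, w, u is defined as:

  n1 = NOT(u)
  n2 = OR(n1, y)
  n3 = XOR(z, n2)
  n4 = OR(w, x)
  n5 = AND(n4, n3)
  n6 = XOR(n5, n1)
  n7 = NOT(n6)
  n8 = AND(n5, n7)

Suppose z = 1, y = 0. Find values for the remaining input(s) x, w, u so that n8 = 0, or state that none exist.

n8 = AND(n5, n7) must be 0, so at least one of n5, n7 is 0.
Check with z = 1, y = 0 and x=1, w=1, u=1:
n1 = NOT(u) = NOT 1 = 0
n2 = OR(n1, y) = OR(0, 0) = 0
n3 = XOR(z, n2) = XOR(1, 0) = 1
n4 = OR(w, x) = OR(1, 1) = 1
n5 = AND(n4, n3) = AND(1, 1) = 1
n6 = XOR(n5, n1) = XOR(1, 0) = 1
n7 = NOT(n6) = NOT 1 = 0
n8 = AND(n5, n7) = AND(1, 0) = 0
So n8 = 0.

x=1, w=1, u=1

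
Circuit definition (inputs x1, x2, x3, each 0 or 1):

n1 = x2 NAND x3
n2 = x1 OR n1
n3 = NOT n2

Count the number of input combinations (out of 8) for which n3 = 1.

1

n3 = NOT n2 must be 1, so n2 = 0.
Satisfying assignments:
  x1=0, x2=1, x3=1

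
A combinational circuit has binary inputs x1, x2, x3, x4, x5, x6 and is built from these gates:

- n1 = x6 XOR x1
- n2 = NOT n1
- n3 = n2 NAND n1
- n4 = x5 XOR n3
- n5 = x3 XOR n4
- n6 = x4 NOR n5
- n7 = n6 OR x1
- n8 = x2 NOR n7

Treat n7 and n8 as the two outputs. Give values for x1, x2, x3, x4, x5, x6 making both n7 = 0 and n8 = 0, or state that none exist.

x1=0 x2=1 x3=1 x4=0 x5=1 x6=0

Check with x1=0 x2=1 x3=1 x4=0 x5=1 x6=0:
n1 = x6 XOR x1 = 0 XOR 0 = 0
n2 = NOT n1 = NOT 0 = 1
n3 = n2 NAND n1 = 1 NAND 0 = 1
n4 = x5 XOR n3 = 1 XOR 1 = 0
n5 = x3 XOR n4 = 1 XOR 0 = 1
n6 = x4 NOR n5 = 0 NOR 1 = 0
n7 = n6 OR x1 = 0 OR 0 = 0
n8 = x2 NOR n7 = 1 NOR 0 = 0
So n7 = 0 and n8 = 0.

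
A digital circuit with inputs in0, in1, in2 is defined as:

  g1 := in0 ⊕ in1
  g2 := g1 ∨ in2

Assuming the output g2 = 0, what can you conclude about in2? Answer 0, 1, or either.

g2 = g1 ∨ in2 must be 0, so both g1 = 0 and in2 = 0.
g1 = in0 ⊕ in1 must be 0, so in0 and in1 are equal.
Every assignment with g2 = 0 has in2 = 0; there are 2 such assignment(s).
  in0=0, in1=0, in2=0
  in0=1, in1=1, in2=0

0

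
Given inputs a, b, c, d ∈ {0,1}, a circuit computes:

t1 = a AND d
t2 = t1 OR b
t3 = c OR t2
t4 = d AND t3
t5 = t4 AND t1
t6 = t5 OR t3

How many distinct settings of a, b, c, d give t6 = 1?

t6 = t5 OR t3 must be 1, so at least one of t5, t3 is 1.
Enumerating the 16 input combinations, 13 give t6 = 1 and 3 give t6 = 0.

13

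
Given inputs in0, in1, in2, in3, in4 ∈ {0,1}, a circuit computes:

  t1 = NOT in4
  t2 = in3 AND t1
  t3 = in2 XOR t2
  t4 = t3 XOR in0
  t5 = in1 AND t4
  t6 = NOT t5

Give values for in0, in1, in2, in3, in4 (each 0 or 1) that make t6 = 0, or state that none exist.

in0=1, in1=1, in2=0, in3=1, in4=1

t6 = NOT t5 must be 0, so t5 = 1.
t5 = in1 AND t4 must be 1, so both in1 = 1 and t4 = 1.
Check with in0=1, in1=1, in2=0, in3=1, in4=1:
t1 = NOT in4 = NOT 1 = 0
t2 = in3 AND t1 = 1 AND 0 = 0
t3 = in2 XOR t2 = 0 XOR 0 = 0
t4 = t3 XOR in0 = 0 XOR 1 = 1
t5 = in1 AND t4 = 1 AND 1 = 1
t6 = NOT t5 = NOT 1 = 0
So t6 = 0 as required.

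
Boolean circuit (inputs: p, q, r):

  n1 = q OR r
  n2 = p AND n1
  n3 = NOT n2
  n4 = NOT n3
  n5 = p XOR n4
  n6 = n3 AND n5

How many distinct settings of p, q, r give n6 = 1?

1

n6 = n3 AND n5 must be 1, so both n3 = 1 and n5 = 1.
n3 = NOT n2 must be 1, so n2 = 0.
n5 = p XOR n4 must be 1, so p and n4 differ.
Satisfying assignments:
  p=1, q=0, r=0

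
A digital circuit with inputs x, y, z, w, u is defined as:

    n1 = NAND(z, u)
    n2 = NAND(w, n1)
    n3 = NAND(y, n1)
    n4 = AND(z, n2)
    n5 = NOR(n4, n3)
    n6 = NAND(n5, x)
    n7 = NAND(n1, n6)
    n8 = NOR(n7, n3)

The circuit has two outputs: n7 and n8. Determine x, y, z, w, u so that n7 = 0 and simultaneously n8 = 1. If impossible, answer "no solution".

Check with x=0, y=1, z=1, w=1, u=0:
n1 = NAND(z, u) = NAND(1, 0) = 1
n2 = NAND(w, n1) = NAND(1, 1) = 0
n3 = NAND(y, n1) = NAND(1, 1) = 0
n4 = AND(z, n2) = AND(1, 0) = 0
n5 = NOR(n4, n3) = NOR(0, 0) = 1
n6 = NAND(n5, x) = NAND(1, 0) = 1
n7 = NAND(n1, n6) = NAND(1, 1) = 0
n8 = NOR(n7, n3) = NOR(0, 0) = 1
So n7 = 0 and n8 = 1.

x=0, y=1, z=1, w=1, u=0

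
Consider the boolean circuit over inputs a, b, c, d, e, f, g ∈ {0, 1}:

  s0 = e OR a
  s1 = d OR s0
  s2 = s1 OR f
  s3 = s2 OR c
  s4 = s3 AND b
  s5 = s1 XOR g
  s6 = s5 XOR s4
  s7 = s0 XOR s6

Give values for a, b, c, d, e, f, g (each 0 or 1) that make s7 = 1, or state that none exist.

a=0 b=1 c=0 d=0 e=0 f=0 g=1

s7 = s0 XOR s6 must be 1, so s0 and s6 differ.
Check with a=0 b=1 c=0 d=0 e=0 f=0 g=1:
s0 = e OR a = 0 OR 0 = 0
s1 = d OR s0 = 0 OR 0 = 0
s2 = s1 OR f = 0 OR 0 = 0
s3 = s2 OR c = 0 OR 0 = 0
s4 = s3 AND b = 0 AND 1 = 0
s5 = s1 XOR g = 0 XOR 1 = 1
s6 = s5 XOR s4 = 1 XOR 0 = 1
s7 = s0 XOR s6 = 0 XOR 1 = 1
So s7 = 1 as required.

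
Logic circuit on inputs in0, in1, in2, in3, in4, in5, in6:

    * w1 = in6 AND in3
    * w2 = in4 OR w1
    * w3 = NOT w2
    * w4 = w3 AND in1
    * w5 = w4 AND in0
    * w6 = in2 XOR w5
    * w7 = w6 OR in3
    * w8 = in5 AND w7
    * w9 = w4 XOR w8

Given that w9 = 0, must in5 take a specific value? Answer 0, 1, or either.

Both values of in5 occur among assignments with w9 = 0:
  in5=0: in0=0, in1=0, in2=0, in3=0, in4=0, in5=0, in6=0
  in5=1: in0=0, in1=0, in2=0, in3=0, in4=0, in5=1, in6=0

either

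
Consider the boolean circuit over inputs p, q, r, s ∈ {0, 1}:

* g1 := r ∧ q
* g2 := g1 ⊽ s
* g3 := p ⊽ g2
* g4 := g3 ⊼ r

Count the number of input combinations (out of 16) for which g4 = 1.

g4 = g3 ⊼ r must be 1, so at least one of g3, r is 0.
Enumerating the 16 input combinations, 13 give g4 = 1 and 3 give g4 = 0.

13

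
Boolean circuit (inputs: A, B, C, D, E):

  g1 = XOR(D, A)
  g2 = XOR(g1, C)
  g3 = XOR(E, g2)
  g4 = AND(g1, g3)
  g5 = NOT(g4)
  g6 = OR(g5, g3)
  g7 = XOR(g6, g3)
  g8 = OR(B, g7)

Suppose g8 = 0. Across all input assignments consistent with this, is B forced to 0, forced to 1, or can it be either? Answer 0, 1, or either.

0

g8 = OR(B, g7) must be 0, so both B = 0 and g7 = 0.
Every assignment with g8 = 0 has B = 0; there are 8 such assignment(s).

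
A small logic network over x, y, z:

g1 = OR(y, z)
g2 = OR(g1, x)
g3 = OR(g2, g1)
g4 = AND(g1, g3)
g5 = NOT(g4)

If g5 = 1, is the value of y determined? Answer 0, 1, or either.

0

g5 = NOT(g4) must be 1, so g4 = 0.
g4 = AND(g1, g3) must be 0, so at least one of g1, g3 is 0.
Every assignment with g5 = 1 has y = 0; there are 2 such assignment(s).
  x=0, y=0, z=0
  x=1, y=0, z=0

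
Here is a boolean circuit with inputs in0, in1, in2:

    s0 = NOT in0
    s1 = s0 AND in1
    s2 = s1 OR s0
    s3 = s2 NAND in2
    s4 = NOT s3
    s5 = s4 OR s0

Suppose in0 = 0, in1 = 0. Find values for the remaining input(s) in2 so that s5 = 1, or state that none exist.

in2=1

s5 = s4 OR s0 must be 1, so at least one of s4, s0 is 1.
Check with in0 = 0, in1 = 0 and in2=1:
s0 = NOT in0 = NOT 0 = 1
s1 = s0 AND in1 = 1 AND 0 = 0
s2 = s1 OR s0 = 0 OR 1 = 1
s3 = s2 NAND in2 = 1 NAND 1 = 0
s4 = NOT s3 = NOT 0 = 1
s5 = s4 OR s0 = 1 OR 1 = 1
So s5 = 1.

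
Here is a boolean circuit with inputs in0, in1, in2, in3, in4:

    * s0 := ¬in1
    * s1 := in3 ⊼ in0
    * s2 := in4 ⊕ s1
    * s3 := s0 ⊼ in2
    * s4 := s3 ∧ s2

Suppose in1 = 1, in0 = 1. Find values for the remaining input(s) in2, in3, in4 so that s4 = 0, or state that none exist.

in2=1, in3=0, in4=1

Check with in1 = 1, in0 = 1 and in2=1, in3=0, in4=1:
s0 = ¬in1 = ¬1 = 0
s1 = in3 ⊼ in0 = 0 ⊼ 1 = 1
s2 = in4 ⊕ s1 = 1 ⊕ 1 = 0
s3 = s0 ⊼ in2 = 0 ⊼ 1 = 1
s4 = s3 ∧ s2 = 1 ∧ 0 = 0
So s4 = 0.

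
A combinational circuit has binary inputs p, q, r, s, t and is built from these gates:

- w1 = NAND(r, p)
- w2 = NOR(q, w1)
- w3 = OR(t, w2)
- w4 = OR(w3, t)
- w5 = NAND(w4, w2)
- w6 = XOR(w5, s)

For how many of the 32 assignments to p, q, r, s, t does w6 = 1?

16

w6 = XOR(w5, s) must be 1, so w5 and s differ.
Enumerating the 32 input combinations, 16 give w6 = 1 and 16 give w6 = 0.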